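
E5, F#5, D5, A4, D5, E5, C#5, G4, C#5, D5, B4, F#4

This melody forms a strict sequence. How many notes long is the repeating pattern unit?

4

12 notes total. Splitting into 3 groups of 4:
E5 F#5 D5 A4 | D5 E5 C#5 G4 | C#5 D5 B4 F#4
That's a consistent down a 2nd shift per cell, and no other grouping gives one.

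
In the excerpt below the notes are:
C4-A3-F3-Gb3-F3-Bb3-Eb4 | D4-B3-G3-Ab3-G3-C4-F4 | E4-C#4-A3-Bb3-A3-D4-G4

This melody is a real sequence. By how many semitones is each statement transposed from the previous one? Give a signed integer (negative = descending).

2

Unit = 7 notes; the statements start on C4, D4, E4, moving up a 2nd each time.
C4 to D4 spans +2 semitones.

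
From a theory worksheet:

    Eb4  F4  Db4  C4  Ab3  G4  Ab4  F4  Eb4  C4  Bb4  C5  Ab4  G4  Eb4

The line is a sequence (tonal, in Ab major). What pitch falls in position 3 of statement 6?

G5

The unit is 5 notes. Position-3 pitches of the 3 shown cells: Db4, F4, Ab4.
Carrying that up a 3rd forward: C5 → Eb5 → G5.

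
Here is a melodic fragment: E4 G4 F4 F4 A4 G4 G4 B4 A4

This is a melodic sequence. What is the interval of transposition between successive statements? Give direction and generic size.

With a 3-note motive the entries are E4, F4, G4, each up a 2nd from the previous.
E4 to F4 is up a 2nd.

up a 2nd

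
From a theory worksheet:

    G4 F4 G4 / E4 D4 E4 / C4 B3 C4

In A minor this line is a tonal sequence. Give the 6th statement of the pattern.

D3 C3 D3

Unit = 3 notes; the statements start on G4, E4, C4, moving down a 3rd each time.
Extending down a 3rd: A3 → F3 → D3.
From D3 the diatonic shape gives D3 C3 D3.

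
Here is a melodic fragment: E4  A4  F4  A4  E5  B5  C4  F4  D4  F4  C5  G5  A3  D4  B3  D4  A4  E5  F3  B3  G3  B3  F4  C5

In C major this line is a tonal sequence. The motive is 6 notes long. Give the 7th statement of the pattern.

With a 6-note motive the entries are E4, C4, A3, F3, each down a 3rd from the previous.
Extending down a 3rd: D3 → B2 → G2.
So cell 7 is G2 C3 A2 C3 G3 D4.

G2 C3 A2 C3 G3 D4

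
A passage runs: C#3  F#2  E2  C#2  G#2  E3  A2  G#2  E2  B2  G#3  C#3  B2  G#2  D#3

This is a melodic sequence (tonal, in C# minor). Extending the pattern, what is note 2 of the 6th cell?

B3

Grouping in 5s, the 2nd note of each cell is F#2, A2, C#3.
Extending up a 3rd: E3 → G#3 → B3.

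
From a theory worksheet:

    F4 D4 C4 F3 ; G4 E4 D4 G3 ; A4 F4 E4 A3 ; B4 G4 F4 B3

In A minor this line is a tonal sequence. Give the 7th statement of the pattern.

With a 4-note motive the entries are F4, G4, A4, B4, each up a 2nd from the previous.
Extending up a 2nd: C5 → D5 → E5.
Statement 7 starts on E5 and keeps the same diatonic contour: E5 C5 B4 E4.

E5 C5 B4 E4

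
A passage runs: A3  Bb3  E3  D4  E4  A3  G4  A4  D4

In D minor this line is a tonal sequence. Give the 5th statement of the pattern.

The 3-note cells begin on A3, D4, G4 — each up a 4th from the last.
Carrying on: C5 → F5.
From F5 the diatonic shape gives F5 G5 C5.

F5 G5 C5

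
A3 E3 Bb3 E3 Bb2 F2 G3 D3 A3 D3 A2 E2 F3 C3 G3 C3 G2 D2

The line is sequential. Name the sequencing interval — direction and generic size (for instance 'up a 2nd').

Unit = 6 notes; the statements start on A3, G3, F3, moving down a 2nd each time.
From A3 to G3: down a 2nd.

down a 2nd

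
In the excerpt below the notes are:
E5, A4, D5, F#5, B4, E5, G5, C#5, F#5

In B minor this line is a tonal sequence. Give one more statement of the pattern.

Taking 3-note groups, the heads are E5, F#5, G5: the pattern moves up a 2nd.
From A5 the diatonic shape gives A5 D5 G5.

A5 D5 G5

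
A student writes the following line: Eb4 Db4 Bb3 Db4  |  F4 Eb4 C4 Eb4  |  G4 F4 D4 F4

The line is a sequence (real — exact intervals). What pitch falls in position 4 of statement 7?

C#5

The unit is 4 notes. Position-4 pitches of the 3 shown cells: Db4, Eb4, F4.
Carrying that up a 2nd forward: G4 → A4 → B4 → C#5.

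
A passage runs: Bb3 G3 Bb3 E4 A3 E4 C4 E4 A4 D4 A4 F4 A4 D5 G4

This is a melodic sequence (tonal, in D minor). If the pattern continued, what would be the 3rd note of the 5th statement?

Grouping in 5s, the 3rd note of each cell is Bb3, E4, A4.
Each moves up a 4th. Continuing: D5 → G5.

G5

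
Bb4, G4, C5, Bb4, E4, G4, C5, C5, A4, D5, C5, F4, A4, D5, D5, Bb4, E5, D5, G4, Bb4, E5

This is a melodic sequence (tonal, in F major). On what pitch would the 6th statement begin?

G5

Taking 7-note groups, the heads are Bb4, C5, D5: the pattern moves up a 2nd.
Continuing: E5 → F5 → G5. Statement 6 starts on G5.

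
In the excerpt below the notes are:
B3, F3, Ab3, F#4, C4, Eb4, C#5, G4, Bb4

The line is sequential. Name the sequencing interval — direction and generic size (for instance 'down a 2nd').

up a 5th

Taking 3-note groups, the heads are B3, F#4, C#5: the pattern moves up a 5th.
From B3 to F#4: up a 5th.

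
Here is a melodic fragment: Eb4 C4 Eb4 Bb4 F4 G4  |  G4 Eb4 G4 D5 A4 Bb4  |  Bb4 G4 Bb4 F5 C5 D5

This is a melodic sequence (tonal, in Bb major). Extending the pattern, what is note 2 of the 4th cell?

The unit is 6 notes. Position-2 pitches of the 3 shown cells: C4, Eb4, G4.
Each moves up a 3rd; the next is Bb4.

Bb4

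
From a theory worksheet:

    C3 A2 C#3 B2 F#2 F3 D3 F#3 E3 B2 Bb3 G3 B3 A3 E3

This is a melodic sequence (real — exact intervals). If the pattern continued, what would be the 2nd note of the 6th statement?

Grouping in 5s, the 2nd note of each cell is A2, D3, G3.
Carrying that up a 4th forward: C4 → F4 → Bb4.

Bb4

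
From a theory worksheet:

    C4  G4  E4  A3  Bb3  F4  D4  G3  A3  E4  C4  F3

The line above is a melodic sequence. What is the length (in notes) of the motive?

4

12 notes total. Splitting into 3 groups of 4:
C4 G4 E4 A3 | Bb3 F4 D4 G3 | A3 E4 C4 F3
That's a consistent down a 2nd shift per cell, and no other grouping gives one.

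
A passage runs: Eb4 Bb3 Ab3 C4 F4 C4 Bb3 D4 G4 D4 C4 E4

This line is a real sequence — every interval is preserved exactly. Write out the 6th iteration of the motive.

The 4-note cells begin on Eb4, F4, G4 — each up a 2nd from the last.
Continuing the starts: A4 → B4 → C#5.
Statement 6 starts on C#5 and keeps the same exact contour: C#5 G#4 F#4 A#4.

C#5 G#4 F#4 A#4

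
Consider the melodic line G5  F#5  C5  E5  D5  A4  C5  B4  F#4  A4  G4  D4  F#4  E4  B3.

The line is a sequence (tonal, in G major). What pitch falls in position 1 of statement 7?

The unit is 3 notes. Position-1 pitches of the 5 shown cells: G5, E5, C5, A4, F#4.
Extending down a 3rd: D4 → B3.

B3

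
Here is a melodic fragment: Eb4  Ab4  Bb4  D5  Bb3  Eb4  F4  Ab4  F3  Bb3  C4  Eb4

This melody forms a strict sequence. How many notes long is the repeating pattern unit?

12 notes total. Splitting into 3 groups of 4:
Eb4 Ab4 Bb4 D5 | Bb3 Eb4 F4 Ab4 | F3 Bb3 C4 Eb4
Every group is a transposition down a 4th of the one before; no shorter unit works.

4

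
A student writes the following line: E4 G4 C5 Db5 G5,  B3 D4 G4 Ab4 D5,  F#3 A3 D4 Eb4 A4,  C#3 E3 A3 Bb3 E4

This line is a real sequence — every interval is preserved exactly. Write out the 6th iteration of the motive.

The 5-note cells begin on E4, B3, F#3, C#3 — each down a 4th from the last.
Carrying on: G#2 → D#2.
Statement 6 starts on D#2 and keeps the same exact contour: D#2 F#2 B2 C3 F#3.

D#2 F#2 B2 C3 F#3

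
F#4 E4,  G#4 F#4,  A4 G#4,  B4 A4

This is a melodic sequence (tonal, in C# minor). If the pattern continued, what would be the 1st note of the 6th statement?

D#5

Grouping in 2s, the 1st note of each cell is F#4, G#4, A4, B4.
Carrying that up a 2nd forward: C#5 → D#5.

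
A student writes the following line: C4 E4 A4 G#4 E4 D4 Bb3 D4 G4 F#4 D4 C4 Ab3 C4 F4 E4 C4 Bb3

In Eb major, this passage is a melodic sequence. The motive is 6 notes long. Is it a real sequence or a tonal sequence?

real

Each cell has the same semitone pattern (4, 5, -1, -4, -2) — intervals are preserved exactly.
And E4 lies outside Eb major, so the sequence is real rather than tonal.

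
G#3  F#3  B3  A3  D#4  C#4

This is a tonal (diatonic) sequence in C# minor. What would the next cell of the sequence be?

F#4 E4

With a 2-note motive the entries are G#3, B3, D#4, each up a 3rd from the previous.
From F#4 the diatonic shape gives F#4 E4.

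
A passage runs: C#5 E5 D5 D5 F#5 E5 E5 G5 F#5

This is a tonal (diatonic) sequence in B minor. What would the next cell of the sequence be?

The 3-note cells begin on C#5, D5, E5 — each up a 2nd from the last.
So cell 4 is F#5 A5 G5.

F#5 A5 G5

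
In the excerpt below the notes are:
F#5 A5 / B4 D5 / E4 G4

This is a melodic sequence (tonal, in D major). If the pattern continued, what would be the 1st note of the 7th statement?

C#2

Grouping in 2s, the 1st note of each cell is F#5, B4, E4.
Extending down a 5th: A3 → D3 → G2 → C#2.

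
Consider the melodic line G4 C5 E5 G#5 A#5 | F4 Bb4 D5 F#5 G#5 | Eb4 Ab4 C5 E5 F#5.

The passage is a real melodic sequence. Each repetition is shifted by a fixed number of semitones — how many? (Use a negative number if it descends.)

The 5-note cells begin on G4, F4, Eb4 — each down a 2nd from the last.
G4 to F4 spans -2 semitones.

-2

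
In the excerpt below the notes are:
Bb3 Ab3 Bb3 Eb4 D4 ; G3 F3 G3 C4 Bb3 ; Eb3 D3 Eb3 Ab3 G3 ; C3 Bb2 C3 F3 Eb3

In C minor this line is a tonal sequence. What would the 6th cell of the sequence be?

F2 Eb2 F2 Bb2 Ab2

With a 5-note motive the entries are Bb3, G3, Eb3, C3, each down a 3rd from the previous.
Carrying on: Ab2 → F2.
So cell 6 is F2 Eb2 F2 Bb2 Ab2.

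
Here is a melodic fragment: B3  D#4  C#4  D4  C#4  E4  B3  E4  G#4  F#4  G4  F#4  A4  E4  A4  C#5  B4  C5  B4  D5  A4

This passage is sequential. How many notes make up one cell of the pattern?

7

There are 21 notes; a 7-note unit gives 3 cells:
B3 D#4 C#4 D4 C#4 E4 B3 | E4 G#4 F#4 G4 F#4 A4 E4 | A4 C#5 B4 C5 B4 D5 A4
That's a consistent up a 4th shift per cell, and no other grouping gives one.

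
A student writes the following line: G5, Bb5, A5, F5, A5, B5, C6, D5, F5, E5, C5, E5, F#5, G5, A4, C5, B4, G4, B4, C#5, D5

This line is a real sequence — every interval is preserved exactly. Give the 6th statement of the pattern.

F#3 A3 G#3 E3 G#3 A#3 B3

The 7-note cells begin on G5, D5, A4 — each down a 4th from the last.
Continuing the starts: E4 → B3 → F#3.
So cell 6 is F#3 A3 G#3 E3 G#3 A#3 B3.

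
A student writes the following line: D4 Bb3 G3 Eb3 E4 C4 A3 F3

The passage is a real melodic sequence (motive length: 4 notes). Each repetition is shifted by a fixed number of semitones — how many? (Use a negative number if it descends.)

2

Unit = 4 notes; the statements start on D4, E4, moving up a 2nd each time.
D4→E4 is 64 − 62 = 2 semitones.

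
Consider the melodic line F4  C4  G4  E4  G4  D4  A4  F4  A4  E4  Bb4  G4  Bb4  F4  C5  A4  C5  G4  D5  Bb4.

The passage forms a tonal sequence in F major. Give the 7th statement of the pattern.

The 4-note cells begin on F4, G4, A4, Bb4, C5 — each up a 2nd from the last.
Continuing the starts: D5 → E5.
From E5 the diatonic shape gives E5 Bb4 F5 D5.

E5 Bb4 F5 D5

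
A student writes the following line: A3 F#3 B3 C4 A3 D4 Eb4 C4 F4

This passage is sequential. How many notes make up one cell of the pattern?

9 notes total. Splitting into 3 groups of 3:
A3 F#3 B3 | C4 A3 D4 | Eb4 C4 F4
Each cell is the previous one up a 3rd — so the unit is 3 notes.

3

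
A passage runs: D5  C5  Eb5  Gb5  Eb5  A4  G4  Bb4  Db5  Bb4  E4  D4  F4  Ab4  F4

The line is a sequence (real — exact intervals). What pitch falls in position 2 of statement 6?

B2

The unit is 5 notes. Position-2 pitches of the 3 shown cells: C5, G4, D4.
Each moves down a 4th. Continuing: A3 → E3 → B2.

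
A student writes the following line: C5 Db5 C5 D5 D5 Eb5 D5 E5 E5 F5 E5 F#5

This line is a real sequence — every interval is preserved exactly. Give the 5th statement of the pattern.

Taking 4-note groups, the heads are C5, D5, E5: the pattern moves up a 2nd.
Continuing the starts: F#5 → G#5.
Statement 5 starts on G#5 and keeps the same exact contour: G#5 A5 G#5 A#5.

G#5 A5 G#5 A#5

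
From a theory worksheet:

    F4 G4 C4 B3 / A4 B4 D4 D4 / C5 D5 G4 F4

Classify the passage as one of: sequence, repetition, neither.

Note 3 of cell 2 is D4; if this were a sequence it would be E4. No unit length gives a consistent transposition pattern.

neither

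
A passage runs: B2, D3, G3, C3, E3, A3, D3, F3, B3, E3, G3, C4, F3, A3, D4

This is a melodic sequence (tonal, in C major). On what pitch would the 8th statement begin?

B3

The 3-note cells begin on B2, C3, D3, E3, F3 — each up a 2nd from the last.
Extending the heads up a 2nd: G3 → A3 → B3.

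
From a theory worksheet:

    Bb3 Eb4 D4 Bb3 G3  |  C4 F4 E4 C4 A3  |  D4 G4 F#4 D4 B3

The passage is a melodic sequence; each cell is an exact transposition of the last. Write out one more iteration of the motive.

The 5-note cells begin on Bb3, C4, D4 — each up a 2nd from the last.
Statement 4 starts on E4 and keeps the same exact contour: E4 A4 G#4 E4 C#4.

E4 A4 G#4 E4 C#4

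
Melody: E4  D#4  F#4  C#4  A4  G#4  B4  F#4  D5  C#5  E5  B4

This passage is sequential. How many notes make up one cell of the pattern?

4

There are 12 notes; a 4-note unit gives 3 cells:
E4 D#4 F#4 C#4 | A4 G#4 B4 F#4 | D5 C#5 E5 B4
Every group is a transposition up a 4th of the one before; no shorter unit works.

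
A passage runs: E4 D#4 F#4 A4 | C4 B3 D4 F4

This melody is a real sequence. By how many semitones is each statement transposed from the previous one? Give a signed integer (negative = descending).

-4

The 4-note cells begin on E4, C4 — each down a 3rd from the last.
E4→C4 is 60 − 64 = -4 semitones.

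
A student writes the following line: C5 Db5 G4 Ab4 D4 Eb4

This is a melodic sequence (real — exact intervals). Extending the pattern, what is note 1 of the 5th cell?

E3

The unit is 2 notes. Position-1 pitches of the 3 shown cells: C5, G4, D4.
Each moves down a 4th. Continuing: A3 → E3.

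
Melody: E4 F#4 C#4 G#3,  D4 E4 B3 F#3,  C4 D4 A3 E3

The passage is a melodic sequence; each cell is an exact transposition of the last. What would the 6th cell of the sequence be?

Gb3 Ab3 Eb3 Bb2

Unit = 4 notes; the statements start on E4, D4, C4, moving down a 2nd each time.
Continuing the starts: Bb3 → Ab3 → Gb3.
So cell 6 is Gb3 Ab3 Eb3 Bb2.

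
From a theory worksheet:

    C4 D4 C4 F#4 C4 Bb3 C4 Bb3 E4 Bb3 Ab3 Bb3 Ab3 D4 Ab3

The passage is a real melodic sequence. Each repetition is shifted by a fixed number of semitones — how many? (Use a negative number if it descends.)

The 5-note cells begin on C4, Bb3, Ab3 — each down a 2nd from the last.
C4 to Bb3 spans -2 semitones.

-2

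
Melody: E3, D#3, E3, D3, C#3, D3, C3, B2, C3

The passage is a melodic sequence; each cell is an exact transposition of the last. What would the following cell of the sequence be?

Taking 3-note groups, the heads are E3, D3, C3: the pattern moves down a 2nd.
From Bb2 the exact shape gives Bb2 A2 Bb2.

Bb2 A2 Bb2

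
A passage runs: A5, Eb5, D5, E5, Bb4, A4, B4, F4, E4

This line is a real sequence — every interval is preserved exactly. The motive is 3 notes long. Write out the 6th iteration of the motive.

Unit = 3 notes; the statements start on A5, E5, B4, moving down a 4th each time.
Carrying on: F#4 → C#4 → G#3.
Statement 6 starts on G#3 and keeps the same exact contour: G#3 D3 C#3.

G#3 D3 C#3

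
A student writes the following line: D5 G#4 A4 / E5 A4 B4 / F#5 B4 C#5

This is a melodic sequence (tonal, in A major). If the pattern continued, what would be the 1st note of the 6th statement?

B5

Grouping in 3s, the 1st note of each cell is D5, E5, F#5.
Carrying that up a 2nd forward: G#5 → A5 → B5.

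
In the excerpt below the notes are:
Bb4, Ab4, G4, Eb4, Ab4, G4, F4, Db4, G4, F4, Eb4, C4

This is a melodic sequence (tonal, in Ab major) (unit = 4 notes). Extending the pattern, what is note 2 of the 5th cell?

Db4

The unit is 4 notes. Position-2 pitches of the 3 shown cells: Ab4, G4, F4.
Extending down a 2nd: Eb4 → Db4.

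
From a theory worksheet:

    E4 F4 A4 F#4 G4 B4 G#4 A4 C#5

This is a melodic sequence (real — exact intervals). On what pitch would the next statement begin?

A#4

Unit = 3 notes; the statements start on E4, F#4, G#4, moving up a 2nd each time.
One more step up a 2nd gives A#4.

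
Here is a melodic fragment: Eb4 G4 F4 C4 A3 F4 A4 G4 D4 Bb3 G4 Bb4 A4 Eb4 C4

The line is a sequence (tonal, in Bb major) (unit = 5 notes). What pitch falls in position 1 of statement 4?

With 5-note cells, note 1 of each statement runs Eb4, F4, G4.
From G4, up a 2nd gives A4.

A4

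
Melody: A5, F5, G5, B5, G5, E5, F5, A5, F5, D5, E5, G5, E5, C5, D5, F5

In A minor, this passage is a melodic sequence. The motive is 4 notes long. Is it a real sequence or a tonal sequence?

tonal

Every note is diatonic to A minor.
Cell 1 has -4 semitones from note 1 to 2, but cell 2 has -3 — the interval quality changes while the contour stays the same, which is the hallmark of a tonal sequence.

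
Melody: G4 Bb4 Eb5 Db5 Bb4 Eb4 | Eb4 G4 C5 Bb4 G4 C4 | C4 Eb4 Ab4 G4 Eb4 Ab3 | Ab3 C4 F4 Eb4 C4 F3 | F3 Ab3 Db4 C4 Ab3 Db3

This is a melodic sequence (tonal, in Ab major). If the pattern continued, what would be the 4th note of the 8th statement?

Db3

With 6-note cells, note 4 of each statement runs Db5, Bb4, G4, Eb4, C4.
Each moves down a 3rd. Continuing: Ab3 → F3 → Db3.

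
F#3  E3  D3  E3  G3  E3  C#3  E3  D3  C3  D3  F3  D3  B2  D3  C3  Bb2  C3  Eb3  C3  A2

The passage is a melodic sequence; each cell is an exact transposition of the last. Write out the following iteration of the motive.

C3 Bb2 Ab2 Bb2 Db3 Bb2 G2

Taking 7-note groups, the heads are F#3, E3, D3: the pattern moves down a 2nd.
From C3 the exact shape gives C3 Bb2 Ab2 Bb2 Db3 Bb2 G2.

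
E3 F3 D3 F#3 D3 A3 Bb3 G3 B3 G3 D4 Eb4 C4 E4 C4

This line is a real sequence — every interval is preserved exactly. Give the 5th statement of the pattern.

C5 Db5 Bb4 D5 Bb4

Taking 5-note groups, the heads are E3, A3, D4: the pattern moves up a 4th.
Extending up a 4th: G4 → C5.
So cell 5 is C5 Db5 Bb4 D5 Bb4.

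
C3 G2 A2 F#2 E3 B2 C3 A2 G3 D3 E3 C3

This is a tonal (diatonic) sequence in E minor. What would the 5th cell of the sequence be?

Taking 4-note groups, the heads are C3, E3, G3: the pattern moves up a 3rd.
Carrying on: B3 → D4.
Statement 5 starts on D4 and keeps the same diatonic contour: D4 A3 B3 G3.

D4 A3 B3 G3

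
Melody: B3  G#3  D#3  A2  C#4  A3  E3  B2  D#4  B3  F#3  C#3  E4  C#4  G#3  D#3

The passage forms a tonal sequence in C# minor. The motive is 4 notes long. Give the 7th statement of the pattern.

The 4-note cells begin on B3, C#4, D#4, E4 — each up a 2nd from the last.
Carrying on: F#4 → G#4 → A4.
So cell 7 is A4 F#4 C#4 G#3.

A4 F#4 C#4 G#3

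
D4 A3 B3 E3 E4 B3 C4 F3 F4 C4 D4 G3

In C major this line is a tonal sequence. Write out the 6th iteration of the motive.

B4 F4 G4 C4

With a 4-note motive the entries are D4, E4, F4, each up a 2nd from the previous.
Continuing the starts: G4 → A4 → B4.
So cell 6 is B4 F4 G4 C4.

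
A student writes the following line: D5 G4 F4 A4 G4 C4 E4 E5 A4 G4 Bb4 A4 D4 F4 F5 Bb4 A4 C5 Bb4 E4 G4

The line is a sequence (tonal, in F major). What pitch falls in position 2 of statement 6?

E5

Grouping in 7s, the 2nd note of each cell is G4, A4, Bb4.
Extending up a 2nd: C5 → D5 → E5.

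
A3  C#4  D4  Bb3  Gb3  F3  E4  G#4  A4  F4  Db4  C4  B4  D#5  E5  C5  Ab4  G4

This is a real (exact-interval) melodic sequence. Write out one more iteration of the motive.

Taking 6-note groups, the heads are A3, E4, B4: the pattern moves up a 5th.
So cell 4 is F#5 A#5 B5 G5 Eb5 D5.

F#5 A#5 B5 G5 Eb5 D5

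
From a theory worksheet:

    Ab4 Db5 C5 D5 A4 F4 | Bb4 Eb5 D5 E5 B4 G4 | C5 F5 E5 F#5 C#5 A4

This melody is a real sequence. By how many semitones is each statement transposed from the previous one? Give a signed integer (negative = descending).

2

With a 6-note motive the entries are Ab4, Bb4, C5, each up a 2nd from the previous.
Ab4→Bb4 is 70 − 68 = 2 semitones.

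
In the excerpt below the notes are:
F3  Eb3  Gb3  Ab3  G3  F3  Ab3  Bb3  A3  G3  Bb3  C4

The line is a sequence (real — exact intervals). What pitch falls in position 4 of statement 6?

With 4-note cells, note 4 of each statement runs Ab3, Bb3, C4.
Each moves up a 2nd. Continuing: D4 → E4 → F#4.

F#4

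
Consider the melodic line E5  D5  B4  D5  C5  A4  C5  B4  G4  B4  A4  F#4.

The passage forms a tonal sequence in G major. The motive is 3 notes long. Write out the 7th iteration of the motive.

F#4 E4 C4

The 3-note cells begin on E5, D5, C5, B4 — each down a 2nd from the last.
Carrying on: A4 → G4 → F#4.
Statement 7 starts on F#4 and keeps the same diatonic contour: F#4 E4 C4.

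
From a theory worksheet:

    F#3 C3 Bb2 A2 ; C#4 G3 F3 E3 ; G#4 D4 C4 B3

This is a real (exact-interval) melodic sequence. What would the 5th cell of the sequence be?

A#5 E5 D5 C#5

Taking 4-note groups, the heads are F#3, C#4, G#4: the pattern moves up a 5th.
Carrying on: D#5 → A#5.
Statement 5 starts on A#5 and keeps the same exact contour: A#5 E5 D5 C#5.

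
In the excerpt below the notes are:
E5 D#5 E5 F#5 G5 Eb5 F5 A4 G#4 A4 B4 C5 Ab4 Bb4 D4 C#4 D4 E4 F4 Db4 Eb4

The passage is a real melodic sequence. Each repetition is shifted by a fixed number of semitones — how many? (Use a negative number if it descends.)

-7

Taking 7-note groups, the heads are E5, A4, D4: the pattern moves down a 5th.
Counting half-steps from E5 to A4: -7.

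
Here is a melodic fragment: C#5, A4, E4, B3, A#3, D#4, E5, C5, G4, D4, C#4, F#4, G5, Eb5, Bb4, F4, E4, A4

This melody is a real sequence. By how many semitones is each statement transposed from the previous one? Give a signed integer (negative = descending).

3

The 6-note cells begin on C#5, E5, G5 — each up a 3rd from the last.
C#5→E5 is 76 − 73 = 3 semitones.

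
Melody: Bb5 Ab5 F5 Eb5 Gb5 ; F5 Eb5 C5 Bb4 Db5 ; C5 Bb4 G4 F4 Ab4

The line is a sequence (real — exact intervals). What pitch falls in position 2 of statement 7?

Grouping in 5s, the 2nd note of each cell is Ab5, Eb5, Bb4.
Carrying that down a 4th forward: F4 → C4 → G3 → D3.

D3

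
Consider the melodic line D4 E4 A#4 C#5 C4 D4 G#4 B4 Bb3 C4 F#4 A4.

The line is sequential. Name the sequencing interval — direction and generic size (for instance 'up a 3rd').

down a 2nd

Taking 4-note groups, the heads are D4, C4, Bb3: the pattern moves down a 2nd.
From D4 to C4: down a 2nd.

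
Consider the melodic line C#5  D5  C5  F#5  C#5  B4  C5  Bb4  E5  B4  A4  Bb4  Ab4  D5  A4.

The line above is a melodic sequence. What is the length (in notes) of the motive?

There are 15 notes; a 5-note unit gives 3 cells:
C#5 D5 C5 F#5 C#5 | B4 C5 Bb4 E5 B4 | A4 Bb4 Ab4 D5 A4
Every group is a transposition down a 2nd of the one before; no shorter unit works.

5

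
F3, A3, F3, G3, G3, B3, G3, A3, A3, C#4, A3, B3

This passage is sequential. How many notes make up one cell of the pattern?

4

12 notes total. Splitting into 3 groups of 4:
F3 A3 F3 G3 | G3 B3 G3 A3 | A3 C#4 A3 B3
That's a consistent up a 2nd shift per cell, and no other grouping gives one.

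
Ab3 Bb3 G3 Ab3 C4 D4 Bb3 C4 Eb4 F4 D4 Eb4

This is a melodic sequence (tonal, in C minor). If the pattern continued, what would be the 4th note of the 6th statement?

With 4-note cells, note 4 of each statement runs Ab3, C4, Eb4.
Extending up a 3rd: G4 → Bb4 → D5.

D5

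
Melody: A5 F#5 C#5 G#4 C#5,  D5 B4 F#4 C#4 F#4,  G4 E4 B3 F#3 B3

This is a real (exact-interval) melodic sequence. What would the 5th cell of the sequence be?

F3 D3 A2 E2 A2

With a 5-note motive the entries are A5, D5, G4, each down a 5th from the previous.
Extending down a 5th: C4 → F3.
From F3 the exact shape gives F3 D3 A2 E2 A2.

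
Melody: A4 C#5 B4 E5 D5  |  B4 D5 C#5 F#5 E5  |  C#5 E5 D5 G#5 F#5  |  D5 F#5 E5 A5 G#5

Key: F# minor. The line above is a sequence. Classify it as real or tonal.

tonal

Every note is diatonic to F# minor.
Cell 1 has +4 semitones from note 1 to 2, but cell 2 has +3 — the interval quality changes while the contour stays the same, which is the hallmark of a tonal sequence.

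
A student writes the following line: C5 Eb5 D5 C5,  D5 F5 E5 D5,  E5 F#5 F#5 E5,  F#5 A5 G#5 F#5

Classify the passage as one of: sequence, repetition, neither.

neither

Note 2 of cell 3 is F#5; if this were a sequence it would be G5. No unit length gives a consistent transposition pattern.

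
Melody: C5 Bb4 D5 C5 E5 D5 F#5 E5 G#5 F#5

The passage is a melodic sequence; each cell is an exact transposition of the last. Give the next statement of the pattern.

Unit = 2 notes; the statements start on C5, D5, E5, F#5, G#5, moving up a 2nd each time.
So cell 6 is A#5 G#5.

A#5 G#5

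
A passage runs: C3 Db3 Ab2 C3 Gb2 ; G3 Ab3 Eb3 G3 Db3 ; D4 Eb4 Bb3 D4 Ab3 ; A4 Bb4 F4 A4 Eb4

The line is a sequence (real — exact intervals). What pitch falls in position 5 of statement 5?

Bb4

The unit is 5 notes. Position-5 pitches of the 4 shown cells: Gb2, Db3, Ab3, Eb4.
From Eb4, up a 5th gives Bb4.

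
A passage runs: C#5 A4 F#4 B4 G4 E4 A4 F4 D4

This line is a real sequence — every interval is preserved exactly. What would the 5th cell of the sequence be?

F4 Db4 Bb3

Taking 3-note groups, the heads are C#5, B4, A4: the pattern moves down a 2nd.
Extending down a 2nd: G4 → F4.
So cell 5 is F4 Db4 Bb3.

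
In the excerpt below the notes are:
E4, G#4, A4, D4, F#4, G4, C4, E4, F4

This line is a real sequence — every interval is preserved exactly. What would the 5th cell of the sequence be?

Ab3 C4 Db4

Unit = 3 notes; the statements start on E4, D4, C4, moving down a 2nd each time.
Extending down a 2nd: Bb3 → Ab3.
From Ab3 the exact shape gives Ab3 C4 Db4.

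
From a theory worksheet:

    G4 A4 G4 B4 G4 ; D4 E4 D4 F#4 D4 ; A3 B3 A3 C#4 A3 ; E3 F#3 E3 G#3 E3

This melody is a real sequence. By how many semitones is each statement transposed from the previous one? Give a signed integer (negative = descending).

Taking 5-note groups, the heads are G4, D4, A3, E3: the pattern moves down a 4th.
G4 to D4 spans -5 semitones.

-5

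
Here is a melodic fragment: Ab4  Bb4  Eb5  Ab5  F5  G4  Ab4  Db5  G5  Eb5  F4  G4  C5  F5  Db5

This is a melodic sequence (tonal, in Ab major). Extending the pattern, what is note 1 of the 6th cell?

C4

Grouping in 5s, the 1st note of each cell is Ab4, G4, F4.
Extending down a 2nd: Eb4 → Db4 → C4.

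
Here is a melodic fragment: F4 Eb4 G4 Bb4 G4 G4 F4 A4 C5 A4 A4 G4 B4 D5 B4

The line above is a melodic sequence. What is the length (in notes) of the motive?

15 notes total. Splitting into 3 groups of 5:
F4 Eb4 G4 Bb4 G4 | G4 F4 A4 C5 A4 | A4 G4 B4 D5 B4
Every group is a transposition up a 2nd of the one before; no shorter unit works.

5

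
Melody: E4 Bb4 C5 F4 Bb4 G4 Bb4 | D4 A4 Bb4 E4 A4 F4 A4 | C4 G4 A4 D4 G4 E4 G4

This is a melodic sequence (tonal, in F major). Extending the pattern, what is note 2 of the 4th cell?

F4

The unit is 7 notes. Position-2 pitches of the 3 shown cells: Bb4, A4, G4.
From G4, down a 2nd gives F4.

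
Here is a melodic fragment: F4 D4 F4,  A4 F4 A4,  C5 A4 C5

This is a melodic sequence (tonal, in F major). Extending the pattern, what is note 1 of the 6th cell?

The unit is 3 notes. Position-1 pitches of the 3 shown cells: F4, A4, C5.
Each moves up a 3rd. Continuing: E5 → G5 → Bb5.

Bb5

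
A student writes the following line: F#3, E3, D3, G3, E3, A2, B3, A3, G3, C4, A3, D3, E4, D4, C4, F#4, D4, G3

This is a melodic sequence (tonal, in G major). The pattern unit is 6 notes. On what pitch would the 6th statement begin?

Taking 6-note groups, the heads are F#3, B3, E4: the pattern moves up a 4th.
Extending the heads up a 4th: A4 → D5 → G5.

G5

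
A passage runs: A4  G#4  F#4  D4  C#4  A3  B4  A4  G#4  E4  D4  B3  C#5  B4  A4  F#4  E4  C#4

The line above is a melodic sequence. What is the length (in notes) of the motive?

6

18 notes total. Splitting into 3 groups of 6:
A4 G#4 F#4 D4 C#4 A3 | B4 A4 G#4 E4 D4 B3 | C#5 B4 A4 F#4 E4 C#4
Every group is a transposition up a 2nd of the one before; no shorter unit works.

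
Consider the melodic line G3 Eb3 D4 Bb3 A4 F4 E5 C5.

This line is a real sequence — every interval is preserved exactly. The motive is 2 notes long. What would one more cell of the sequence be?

B5 G5

With a 2-note motive the entries are G3, D4, A4, E5, each up a 5th from the previous.
Statement 5 starts on B5 and keeps the same exact contour: B5 G5.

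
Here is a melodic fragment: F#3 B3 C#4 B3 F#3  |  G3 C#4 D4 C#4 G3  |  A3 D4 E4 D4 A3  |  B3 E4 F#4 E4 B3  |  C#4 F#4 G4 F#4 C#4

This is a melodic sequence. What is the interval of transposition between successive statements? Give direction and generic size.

up a 2nd

Unit = 5 notes; the statements start on F#3, G3, A3, B3, C#4, moving up a 2nd each time.
From F#3 to G3: up a 2nd.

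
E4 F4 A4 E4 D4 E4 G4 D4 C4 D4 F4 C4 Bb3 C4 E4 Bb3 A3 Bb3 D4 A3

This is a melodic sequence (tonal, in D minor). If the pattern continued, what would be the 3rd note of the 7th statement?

Bb3

Grouping in 4s, the 3rd note of each cell is A4, G4, F4, E4, D4.
Extending down a 2nd: C4 → Bb3.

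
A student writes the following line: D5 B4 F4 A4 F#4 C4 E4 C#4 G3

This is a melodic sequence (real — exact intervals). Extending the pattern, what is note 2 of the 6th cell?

A#2

Grouping in 3s, the 2nd note of each cell is B4, F#4, C#4.
Extending down a 4th: G#3 → D#3 → A#2.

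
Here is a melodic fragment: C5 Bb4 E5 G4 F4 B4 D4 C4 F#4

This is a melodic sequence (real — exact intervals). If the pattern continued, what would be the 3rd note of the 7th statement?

Grouping in 3s, the 3rd note of each cell is E5, B4, F#4.
Carrying that down a 4th forward: C#4 → G#3 → D#3 → A#2.

A#2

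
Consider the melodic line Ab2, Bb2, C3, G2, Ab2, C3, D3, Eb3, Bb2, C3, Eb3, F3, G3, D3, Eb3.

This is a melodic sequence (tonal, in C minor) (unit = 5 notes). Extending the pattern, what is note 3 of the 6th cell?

With 5-note cells, note 3 of each statement runs C3, Eb3, G3.
Extending up a 3rd: Bb3 → D4 → F4.

F4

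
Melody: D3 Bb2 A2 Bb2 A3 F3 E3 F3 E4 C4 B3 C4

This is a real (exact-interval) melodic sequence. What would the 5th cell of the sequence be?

F#5 D5 C#5 D5

Taking 4-note groups, the heads are D3, A3, E4: the pattern moves up a 5th.
Carrying on: B4 → F#5.
From F#5 the exact shape gives F#5 D5 C#5 D5.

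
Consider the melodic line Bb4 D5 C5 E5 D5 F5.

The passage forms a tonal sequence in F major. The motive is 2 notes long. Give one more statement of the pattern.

Unit = 2 notes; the statements start on Bb4, C5, D5, moving up a 2nd each time.
Statement 4 starts on E5 and keeps the same diatonic contour: E5 G5.

E5 G5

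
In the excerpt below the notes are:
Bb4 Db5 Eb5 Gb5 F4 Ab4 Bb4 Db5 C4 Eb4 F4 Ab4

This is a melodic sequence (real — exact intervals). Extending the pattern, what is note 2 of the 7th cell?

The unit is 4 notes. Position-2 pitches of the 3 shown cells: Db5, Ab4, Eb4.
Carrying that down a 4th forward: Bb3 → F3 → C3 → G2.

G2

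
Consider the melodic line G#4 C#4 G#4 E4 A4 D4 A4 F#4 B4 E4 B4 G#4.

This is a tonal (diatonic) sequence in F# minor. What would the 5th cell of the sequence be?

D5 G#4 D5 B4

With a 4-note motive the entries are G#4, A4, B4, each up a 2nd from the previous.
Carrying on: C#5 → D5.
So cell 5 is D5 G#4 D5 B4.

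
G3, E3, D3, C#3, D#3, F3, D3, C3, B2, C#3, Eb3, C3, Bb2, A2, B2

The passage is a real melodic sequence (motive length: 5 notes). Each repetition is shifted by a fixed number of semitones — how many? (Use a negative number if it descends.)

With a 5-note motive the entries are G3, F3, Eb3, each down a 2nd from the previous.
G3 to F3 spans -2 semitones.

-2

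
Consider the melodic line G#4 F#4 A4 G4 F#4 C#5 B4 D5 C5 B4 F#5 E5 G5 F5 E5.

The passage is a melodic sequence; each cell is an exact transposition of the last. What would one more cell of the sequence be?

B5 A5 C6 Bb5 A5

The 5-note cells begin on G#4, C#5, F#5 — each up a 4th from the last.
From B5 the exact shape gives B5 A5 C6 Bb5 A5.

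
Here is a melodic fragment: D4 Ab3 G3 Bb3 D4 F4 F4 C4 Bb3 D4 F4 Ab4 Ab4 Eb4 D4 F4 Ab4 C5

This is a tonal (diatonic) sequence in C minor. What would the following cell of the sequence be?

With a 6-note motive the entries are D4, F4, Ab4, each up a 3rd from the previous.
Statement 4 starts on C5 and keeps the same diatonic contour: C5 G4 F4 Ab4 C5 Eb5.

C5 G4 F4 Ab4 C5 Eb5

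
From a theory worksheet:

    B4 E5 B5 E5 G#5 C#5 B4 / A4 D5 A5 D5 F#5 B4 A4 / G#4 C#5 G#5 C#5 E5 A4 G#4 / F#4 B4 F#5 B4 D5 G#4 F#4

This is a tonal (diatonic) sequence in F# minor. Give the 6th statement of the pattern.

With a 7-note motive the entries are B4, A4, G#4, F#4, each down a 2nd from the previous.
Continuing the starts: E4 → D4.
So cell 6 is D4 G#4 D5 G#4 B4 E4 D4.

D4 G#4 D5 G#4 B4 E4 D4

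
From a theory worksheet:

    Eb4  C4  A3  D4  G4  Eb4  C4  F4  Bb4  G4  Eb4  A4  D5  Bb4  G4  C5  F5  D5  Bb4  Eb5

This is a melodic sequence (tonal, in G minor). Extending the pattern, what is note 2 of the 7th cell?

The unit is 4 notes. Position-2 pitches of the 5 shown cells: C4, Eb4, G4, Bb4, D5.
Extending up a 3rd: F5 → A5.

A5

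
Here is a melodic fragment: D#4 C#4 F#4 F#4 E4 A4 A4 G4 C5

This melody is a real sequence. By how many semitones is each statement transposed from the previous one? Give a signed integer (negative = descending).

Taking 3-note groups, the heads are D#4, F#4, A4: the pattern moves up a 3rd.
Counting half-steps from D#4 to F#4: 3.

3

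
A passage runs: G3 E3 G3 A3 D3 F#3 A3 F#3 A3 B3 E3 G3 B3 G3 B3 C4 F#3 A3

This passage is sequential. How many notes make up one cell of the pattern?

6

Try groups of 6 (3 cells in 18 notes):
G3 E3 G3 A3 D3 F#3 | A3 F#3 A3 B3 E3 G3 | B3 G3 B3 C4 F#3 A3
That's a consistent up a 2nd shift per cell, and no other grouping gives one.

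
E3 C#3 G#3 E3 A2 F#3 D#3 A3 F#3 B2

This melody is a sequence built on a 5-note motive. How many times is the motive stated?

2

10 notes in groups of 5 gives 10/5 = 2 statements.
Starts: E3, F#3 — each up a 2nd.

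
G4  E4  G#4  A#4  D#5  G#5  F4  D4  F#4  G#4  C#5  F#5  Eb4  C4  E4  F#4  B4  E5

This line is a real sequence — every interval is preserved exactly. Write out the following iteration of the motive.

Db4 Bb3 D4 E4 A4 D5

Unit = 6 notes; the statements start on G4, F4, Eb4, moving down a 2nd each time.
So cell 4 is Db4 Bb3 D4 E4 A4 D5.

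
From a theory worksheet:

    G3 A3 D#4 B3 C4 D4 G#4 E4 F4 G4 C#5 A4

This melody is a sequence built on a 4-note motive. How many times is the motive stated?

12 notes in groups of 4 gives 12/4 = 3 statements.
Starts: G3, C4, F4 — each up a 4th.

3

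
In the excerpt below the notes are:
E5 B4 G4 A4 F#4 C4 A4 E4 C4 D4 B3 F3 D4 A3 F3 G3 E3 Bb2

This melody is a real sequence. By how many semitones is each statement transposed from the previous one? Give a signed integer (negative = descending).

The 6-note cells begin on E5, A4, D4 — each down a 5th from the last.
Counting half-steps from E5 to A4: -7.

-7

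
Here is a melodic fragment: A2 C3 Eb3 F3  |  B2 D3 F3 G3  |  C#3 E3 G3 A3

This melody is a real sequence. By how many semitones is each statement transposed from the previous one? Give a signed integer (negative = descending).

Unit = 4 notes; the statements start on A2, B2, C#3, moving up a 2nd each time.
A2→B2 is 47 − 45 = 2 semitones.

2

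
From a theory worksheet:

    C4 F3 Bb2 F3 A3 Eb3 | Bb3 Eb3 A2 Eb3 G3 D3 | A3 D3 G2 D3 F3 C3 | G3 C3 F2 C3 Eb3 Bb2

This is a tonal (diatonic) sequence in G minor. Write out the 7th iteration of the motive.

D3 G2 C2 G2 Bb2 F2

Unit = 6 notes; the statements start on C4, Bb3, A3, G3, moving down a 2nd each time.
Continuing the starts: F3 → Eb3 → D3.
So cell 7 is D3 G2 C2 G2 Bb2 F2.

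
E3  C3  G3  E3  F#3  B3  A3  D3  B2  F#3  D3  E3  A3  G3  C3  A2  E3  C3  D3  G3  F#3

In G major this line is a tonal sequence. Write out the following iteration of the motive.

B2 G2 D3 B2 C3 F#3 E3

The 7-note cells begin on E3, D3, C3 — each down a 2nd from the last.
Statement 4 starts on B2 and keeps the same diatonic contour: B2 G2 D3 B2 C3 F#3 E3.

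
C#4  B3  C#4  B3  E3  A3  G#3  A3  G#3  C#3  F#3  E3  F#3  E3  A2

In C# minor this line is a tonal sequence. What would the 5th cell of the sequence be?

B2 A2 B2 A2 D#2

Taking 5-note groups, the heads are C#4, A3, F#3: the pattern moves down a 3rd.
Extending down a 3rd: D#3 → B2.
So cell 5 is B2 A2 B2 A2 D#2.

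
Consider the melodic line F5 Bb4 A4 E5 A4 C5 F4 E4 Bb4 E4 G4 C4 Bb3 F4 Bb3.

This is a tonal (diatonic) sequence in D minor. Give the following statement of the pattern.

Taking 5-note groups, the heads are F5, C5, G4: the pattern moves down a 4th.
From D4 the diatonic shape gives D4 G3 F3 C4 F3.

D4 G3 F3 C4 F3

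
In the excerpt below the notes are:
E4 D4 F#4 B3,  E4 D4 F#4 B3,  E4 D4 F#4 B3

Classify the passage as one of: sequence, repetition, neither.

repetition

Each 4-note cell is identical (E4 D4 F#4 B3), restated at the same pitch.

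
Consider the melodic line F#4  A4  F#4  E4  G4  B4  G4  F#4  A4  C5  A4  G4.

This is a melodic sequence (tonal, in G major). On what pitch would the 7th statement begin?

E5

Taking 4-note groups, the heads are F#4, G4, A4: the pattern moves up a 2nd.
Extending the heads up a 2nd: B4 → C5 → D5 → E5.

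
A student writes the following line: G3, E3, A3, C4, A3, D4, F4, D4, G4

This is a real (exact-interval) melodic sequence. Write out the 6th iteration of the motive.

Ab5 F5 Bb5

Taking 3-note groups, the heads are G3, C4, F4: the pattern moves up a 4th.
Continuing the starts: Bb4 → Eb5 → Ab5.
From Ab5 the exact shape gives Ab5 F5 Bb5.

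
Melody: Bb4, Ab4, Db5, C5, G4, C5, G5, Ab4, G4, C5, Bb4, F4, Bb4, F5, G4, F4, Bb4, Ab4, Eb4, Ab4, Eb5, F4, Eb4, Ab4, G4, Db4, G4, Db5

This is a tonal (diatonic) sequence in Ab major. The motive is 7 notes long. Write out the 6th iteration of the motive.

Taking 7-note groups, the heads are Bb4, Ab4, G4, F4: the pattern moves down a 2nd.
Continuing the starts: Eb4 → Db4.
So cell 6 is Db4 C4 F4 Eb4 Bb3 Eb4 Bb4.

Db4 C4 F4 Eb4 Bb3 Eb4 Bb4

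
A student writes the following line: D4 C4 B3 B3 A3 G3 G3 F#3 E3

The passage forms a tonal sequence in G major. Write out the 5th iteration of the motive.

Taking 3-note groups, the heads are D4, B3, G3: the pattern moves down a 3rd.
Continuing the starts: E3 → C3.
From C3 the diatonic shape gives C3 B2 A2.

C3 B2 A2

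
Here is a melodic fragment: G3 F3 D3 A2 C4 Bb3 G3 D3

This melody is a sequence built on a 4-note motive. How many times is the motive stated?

8 notes in groups of 4 gives 8/4 = 2 statements.
Starts: G3, C4 — each up a 4th.

2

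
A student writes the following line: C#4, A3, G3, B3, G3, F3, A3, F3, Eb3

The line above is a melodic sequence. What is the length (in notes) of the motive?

There are 9 notes; a 3-note unit gives 3 cells:
C#4 A3 G3 | B3 G3 F3 | A3 F3 Eb3
Each cell is the previous one down a 2nd — so the unit is 3 notes.

3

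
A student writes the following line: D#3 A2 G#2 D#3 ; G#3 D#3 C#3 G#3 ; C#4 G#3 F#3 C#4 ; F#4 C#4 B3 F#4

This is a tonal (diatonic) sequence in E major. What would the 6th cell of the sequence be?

E5 B4 A4 E5

Taking 4-note groups, the heads are D#3, G#3, C#4, F#4: the pattern moves up a 4th.
Extending up a 4th: B4 → E5.
So cell 6 is E5 B4 A4 E5.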